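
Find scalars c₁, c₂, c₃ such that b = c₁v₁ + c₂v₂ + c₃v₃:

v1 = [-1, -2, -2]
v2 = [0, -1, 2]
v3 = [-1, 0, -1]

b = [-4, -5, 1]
c1 = 1, c2 = 3, c3 = 3

b = 1·v1 + 3·v2 + 3·v3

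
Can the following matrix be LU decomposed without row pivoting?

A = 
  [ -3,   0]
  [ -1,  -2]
Yes.
A[1,1] = -3 ≠ 0, so Gaussian elimination proceeds without a row swap: multiplier ℓ₂₁ = (-1)/(-3) = 1/3, and U[2,2] = -2 - (1/3)(0) = -2.
L = 
  [  1,   0]
  [1/3,   1]
U = 
  [ -3,   0]
  [  0,  -2]
Check row 2 of LU: [(1/3)(-3), (1/3)(0) + (-2)] = [-1, -2] = row 2 of A ✓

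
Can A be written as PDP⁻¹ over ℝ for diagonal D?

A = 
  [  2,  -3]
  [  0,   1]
Yes

tr(A) = 3, det(A) = 2
Characteristic polynomial: λ² - tr(A)λ + det(A) = λ² - 3λ + 2
λ² - 3λ + 2 = (λ - 1)(λ - 2)
Eigenvalues: 2, 1
λ=1: alg. mult. = 1, geom. mult. = 2 - rank(A - (1)I) = 2 - 1 = 1
λ=2: alg. mult. = 1, geom. mult. = 2 - rank(A - (2)I) = 2 - 1 = 1
Sum of geometric multiplicities equals n, so A has n independent eigenvectors.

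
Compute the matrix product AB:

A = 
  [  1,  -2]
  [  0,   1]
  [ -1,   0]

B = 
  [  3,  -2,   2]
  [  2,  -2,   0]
A is 3×2 and B is 2×3, so AB is 3×3. Each entry is (row of A)·(column of B):
AB[1,1] = (1)(3) + (-2)(2) = -1
AB[1,2] = (1)(-2) + (-2)(-2) = 2
AB[1,3] = (1)(2) + (-2)(0) = 2
AB[2,1] = (0)(3) + (1)(2) = 2
AB[2,2] = (0)(-2) + (1)(-2) = -2
AB[2,3] = (0)(2) + (1)(0) = 0
AB[3,1] = (-1)(3) + (0)(2) = -3
AB[3,2] = (-1)(-2) + (0)(-2) = 2
AB[3,3] = (-1)(2) + (0)(0) = -2

AB = 
  [ -1,   2,   2]
  [  2,  -2,   0]
  [ -3,   2,  -2]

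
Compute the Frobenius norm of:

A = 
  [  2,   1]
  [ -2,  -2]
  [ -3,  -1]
||A||_F = 4.796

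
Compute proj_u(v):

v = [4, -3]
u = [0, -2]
proj_u(v) = [0, -3]

v·u = (4)(0) + (-3)(-2) = 6
u·u = (0)² + (-2)² = 4
proj_u(v) = (v·u / u·u) × u = (6/4) × u = (3/2) × u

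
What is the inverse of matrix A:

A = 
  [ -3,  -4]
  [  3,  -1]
det(A) = (-3)(-1) - (-4)(3) = 15
For a 2×2 matrix, A⁻¹ = (1/det(A)) · [[d, -b], [-c, a]]
    = (1/15) · [[-1, 4], [-3, -3]]

A⁻¹ = 
  [-1/15,  4/15]
  [ -1/5,  -1/5]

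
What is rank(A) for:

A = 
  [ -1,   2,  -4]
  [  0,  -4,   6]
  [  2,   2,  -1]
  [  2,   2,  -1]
rank(A) = 2

Row reduce:
R3 → R3 + (2)·R1
R4 → R4 + (2)·R1
R3 → R3 + (3/2)·R2
R4 → R4 + (3/2)·R2
REF = 
  [ -1,   2,  -4]
  [  0,  -4,   6]
  [  0,   0,   0]
  [  0,   0,   0]
Pivot columns: 1, 2 → 2 pivots.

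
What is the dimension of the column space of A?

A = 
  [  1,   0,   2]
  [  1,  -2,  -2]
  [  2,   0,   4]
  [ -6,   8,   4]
Row reduce:
R2 → R2 - (1)·R1
R3 → R3 - (2)·R1
R4 → R4 + (6)·R1
R4 → R4 + (4)·R2
REF = 
  [  1,   0,   2]
  [  0,  -2,  -4]
  [  0,   0,   0]
  [  0,   0,   0]
Pivot columns: 1, 2 → 2 pivots.
dim(Col(A)) = number of pivot columns = 2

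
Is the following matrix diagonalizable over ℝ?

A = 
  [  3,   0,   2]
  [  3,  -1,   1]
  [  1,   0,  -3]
Yes

Characteristic polynomial: det(λI - A) = λ³ + λ² - 11λ - 11
Testing integer divisors of the constant term: p(-1) = 0, so (λ + 1) is a factor:
p(λ) = (λ + 1)(λ² - 11)
λ² - 11 = 0  ⇒  λ = (0 ± √((0)² - 4·(-11)))/2 = (0 ± √(44))/2
  = √11,  -√11
Eigenvalues: -1, √11, -√11  (≈ -1, 3.317, -3.317)
The two irrational eigenvalues are distinct (simple), so each has alg. mult. = geom. mult. = 1.
λ=-1: alg. mult. = 1, geom. mult. = 3 - rank(A - (-1)I) = 3 - 2 = 1
Sum of geometric multiplicities equals n, so A has n independent eigenvectors.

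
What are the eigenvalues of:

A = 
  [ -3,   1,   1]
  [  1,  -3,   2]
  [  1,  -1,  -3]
λ = -2, (-7 + i√3)/2, (-7 - i√3)/2  (≈ -2, -3.5 + 0.866i, -3.5 - 0.866i)

Characteristic polynomial: det(λI - A) = λ³ + 9λ² + 27λ + 26
Testing integer divisors of the constant term: p(-2) = 0, so (λ + 2) is a factor:
p(λ) = (λ + 2)(λ² + 7λ + 13)
λ² + 7λ + 13 = 0  ⇒  λ = (-7 ± √((7)² - 4·(13)))/2 = (-7 ± √(-3))/2
  = (-7 + i√3)/2,  (-7 - i√3)/2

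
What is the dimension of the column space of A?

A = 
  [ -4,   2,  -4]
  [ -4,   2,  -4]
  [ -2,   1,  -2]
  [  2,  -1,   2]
dim(Col(A)) = 1

Row reduce:
R2 → R2 - (1)·R1
R3 → R3 - (1/2)·R1
R4 → R4 + (1/2)·R1
REF = 
  [ -4,   2,  -4]
  [  0,   0,   0]
  [  0,   0,   0]
  [  0,   0,   0]
Pivot columns: 1 → 1 pivot.
dim(Col(A)) = number of pivot columns = 1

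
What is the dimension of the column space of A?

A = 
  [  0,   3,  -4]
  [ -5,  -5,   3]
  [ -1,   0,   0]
dim(Col(A)) = 3

Row reduce:
Swap R1 ↔ R2
R3 → R3 - (1/5)·R1
R3 → R3 - (1/3)·R2
REF = 
  [   -5,    -5,     3]
  [    0,     3,    -4]
  [    0,     0, 11/15]
Pivot columns: 1, 2, 3 → 3 pivots.
dim(Col(A)) = number of pivot columns = 3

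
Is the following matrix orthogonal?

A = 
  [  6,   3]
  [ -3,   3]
No

AᵀA = 
  [ 45,   9]
  [  9,  18]
≠ I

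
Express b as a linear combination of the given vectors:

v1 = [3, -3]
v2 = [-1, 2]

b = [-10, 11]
c1 = -3, c2 = 1

b = -3·v1 + 1·v2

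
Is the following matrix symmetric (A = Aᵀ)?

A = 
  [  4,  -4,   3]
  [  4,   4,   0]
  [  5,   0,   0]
No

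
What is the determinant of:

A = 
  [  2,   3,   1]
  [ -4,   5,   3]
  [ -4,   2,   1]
-14

Cofactor expansion along row 1:
det(A) = (2)·((5)(1) - (3)(2)) - (3)·((-4)(1) - (3)(-4)) + (1)·((-4)(2) - (5)(-4))
  = (2)(-1) - (3)(8) + (1)(12)
  = -14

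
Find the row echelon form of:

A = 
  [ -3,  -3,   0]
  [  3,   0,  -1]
Row operations:
R2 → R2 + (1)·R1

Resulting echelon form:
REF = 
  [ -3,  -3,   0]
  [  0,  -3,  -1]

Rank = 2 (number of non-zero pivot rows).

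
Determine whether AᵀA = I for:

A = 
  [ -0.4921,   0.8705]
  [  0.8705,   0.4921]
Yes

AᵀA = 
  [  0.9999,   0]
  [  0,   0.9999]
≈ I (equal to I up to the 4-dp rounding of the entries)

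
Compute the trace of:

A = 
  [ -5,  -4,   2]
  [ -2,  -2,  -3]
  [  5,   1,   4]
-3

tr(A) = -5 + -2 + 4 = -3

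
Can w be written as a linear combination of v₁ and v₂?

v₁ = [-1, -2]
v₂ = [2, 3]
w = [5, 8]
Yes

Form the augmented matrix and row-reduce:
[v₁|v₂|w] = 
  [ -1,   2,   5]
  [ -2,   3,   8]
R2 → R2 - (2)·R1
REF = 
  [ -1,   2,   5]
  [  0,  -1,  -2]

No row of the form [0 0 | nonzero], so the system is consistent. Back-substitution gives c₁ = -1, c₂ = 2: w = (-1)·v₁ + (2)·v₂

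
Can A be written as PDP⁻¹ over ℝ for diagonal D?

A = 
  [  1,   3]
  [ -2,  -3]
No

tr(A) = -2, det(A) = 3
Characteristic polynomial: λ² - tr(A)λ + det(A) = λ² + 2λ + 3
λ² + 2λ + 3 = 0  ⇒  λ = (-2 ± √((2)² - 4·(3)))/2 = (-2 ± √(-8))/2
  = -1 + i√2,  -1 - i√2
Eigenvalues: -1 + i√2, -1 - i√2  (≈ -1 + 1.414i, -1 - 1.414i)
Has complex eigenvalues (not diagonalizable over ℝ).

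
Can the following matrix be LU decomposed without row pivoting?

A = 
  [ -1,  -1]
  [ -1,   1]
Yes.
A[1,1] = -1 ≠ 0, so Gaussian elimination proceeds without a row swap: multiplier ℓ₂₁ = (-1)/(-1) = 1, and U[2,2] = 1 - (1)(-1) = 2.
L = 
  [  1,   0]
  [  1,   1]
U = 
  [ -1,  -1]
  [  0,   2]
Check row 2 of LU: [(1)(-1), (1)(-1) + 2] = [-1, 1] = row 2 of A ✓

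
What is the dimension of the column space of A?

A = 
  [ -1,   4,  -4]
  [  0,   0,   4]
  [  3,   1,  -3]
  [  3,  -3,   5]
Row reduce:
R3 → R3 + (3)·R1
R4 → R4 + (3)·R1
Swap R2 ↔ R3
R4 → R4 - (9/13)·R2
R4 → R4 - (11/13)·R3
REF = 
  [ -1,   4,  -4]
  [  0,  13, -15]
  [  0,   0,   4]
  [  0,   0,   0]
Pivot columns: 1, 2, 3 → 3 pivots.
dim(Col(A)) = number of pivot columns = 3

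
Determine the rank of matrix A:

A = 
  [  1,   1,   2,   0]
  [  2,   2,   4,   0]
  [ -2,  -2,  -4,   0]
Row reduce:
R2 → R2 - (2)·R1
R3 → R3 + (2)·R1
REF = 
  [  1,   1,   2,   0]
  [  0,   0,   0,   0]
  [  0,   0,   0,   0]
Pivot columns: 1 → 1 pivot.

rank(A) = 1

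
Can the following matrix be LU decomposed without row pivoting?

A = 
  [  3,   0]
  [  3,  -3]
Yes.
A[1,1] = 3 ≠ 0, so Gaussian elimination proceeds without a row swap: multiplier ℓ₂₁ = (3)/(3) = 1, and U[2,2] = -3 - (1)(0) = -3.
L = 
  [  1,   0]
  [  1,   1]
U = 
  [  3,   0]
  [  0,  -3]
Check row 2 of LU: [(1)(3), (1)(0) + (-3)] = [3, -3] = row 2 of A ✓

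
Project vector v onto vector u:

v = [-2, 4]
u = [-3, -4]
proj_u(v) = [6/5, 8/5]

v·u = (-2)(-3) + (4)(-4) = -10
u·u = (-3)² + (-4)² = 25
proj_u(v) = (v·u / u·u) × u = (-10/25) × u = (-2/5) × u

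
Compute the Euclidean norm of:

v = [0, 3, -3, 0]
4.243

||v||₂ = √((0)² + (3)² + (-3)² + (0)²) = √18 = 4.243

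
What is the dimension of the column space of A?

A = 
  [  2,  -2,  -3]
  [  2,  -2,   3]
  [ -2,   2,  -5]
dim(Col(A)) = 2

Row reduce:
R2 → R2 - (1)·R1
R3 → R3 + (1)·R1
R3 → R3 + (4/3)·R2
REF = 
  [  2,  -2,  -3]
  [  0,   0,   6]
  [  0,   0,   0]
Pivot columns: 1, 3 → 2 pivots.
dim(Col(A)) = number of pivot columns = 2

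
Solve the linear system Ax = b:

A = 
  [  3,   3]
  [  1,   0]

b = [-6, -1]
x = [-1, -1]

Row reduce the augmented matrix [A|b]:
R2 → R2 - (1/3)·R1
REF = 
  [  3,   3,  -6]
  [  0,  -1,   1]

Back-substitution:
x₂ = 1 / (-1) = -1
x₁ = (-6 - (3)(-1)) / 3 = -1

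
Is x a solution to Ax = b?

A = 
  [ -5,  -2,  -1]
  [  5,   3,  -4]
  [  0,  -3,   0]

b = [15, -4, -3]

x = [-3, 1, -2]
Yes

Ax = [15, -4, -3] = b ✓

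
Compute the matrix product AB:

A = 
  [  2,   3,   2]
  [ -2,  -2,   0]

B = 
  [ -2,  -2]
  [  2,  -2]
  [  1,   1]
AB = 
  [  4,  -8]
  [  0,   8]

A is 2×3 and B is 3×2, so AB is 2×2. Each entry is (row of A)·(column of B):
AB[1,1] = (2)(-2) + (3)(2) + (2)(1) = 4
AB[1,2] = (2)(-2) + (3)(-2) + (2)(1) = -8
AB[2,1] = (-2)(-2) + (-2)(2) + (0)(1) = 0
AB[2,2] = (-2)(-2) + (-2)(-2) + (0)(1) = 8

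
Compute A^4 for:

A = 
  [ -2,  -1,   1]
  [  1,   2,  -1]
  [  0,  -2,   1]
A² = A·A:
A²[1,1] = (-2)(-2) + (-1)(1) + (1)(0) = 3
A²[1,2] = (-2)(-1) + (-1)(2) + (1)(-2) = -2
A²[1,3] = (-2)(1) + (-1)(-1) + (1)(1) = 0
A²[2,1] = (1)(-2) + (2)(1) + (-1)(0) = 0
A²[2,2] = (1)(-1) + (2)(2) + (-1)(-2) = 5
A²[2,3] = (1)(1) + (2)(-1) + (-1)(1) = -2
A²[3,1] = (0)(-2) + (-2)(1) + (1)(0) = -2
A²[3,2] = (0)(-1) + (-2)(2) + (1)(-2) = -6
A²[3,3] = (0)(1) + (-2)(-1) + (1)(1) = 3
A² = 
  [  3,  -2,   0]
  [  0,   5,  -2]
  [ -2,  -6,   3]

A^3 = A^2·A:
A^3[1,1] = (3)(-2) + (-2)(1) + (0)(0) = -8
A^3[1,2] = (3)(-1) + (-2)(2) + (0)(-2) = -7
A^3[1,3] = (3)(1) + (-2)(-1) + (0)(1) = 5
A^3[2,1] = (0)(-2) + (5)(1) + (-2)(0) = 5
A^3[2,2] = (0)(-1) + (5)(2) + (-2)(-2) = 14
A^3[2,3] = (0)(1) + (5)(-1) + (-2)(1) = -7
A^3[3,1] = (-2)(-2) + (-6)(1) + (3)(0) = -2
A^3[3,2] = (-2)(-1) + (-6)(2) + (3)(-2) = -16
A^3[3,3] = (-2)(1) + (-6)(-1) + (3)(1) = 7
A^3 = 
  [ -8,  -7,   5]
  [  5,  14,  -7]
  [ -2, -16,   7]

A^4 = A^3·A:
A^4[1,1] = (-8)(-2) + (-7)(1) + (5)(0) = 9
A^4[1,2] = (-8)(-1) + (-7)(2) + (5)(-2) = -16
A^4[1,3] = (-8)(1) + (-7)(-1) + (5)(1) = 4
A^4[2,1] = (5)(-2) + (14)(1) + (-7)(0) = 4
A^4[2,2] = (5)(-1) + (14)(2) + (-7)(-2) = 37
A^4[2,3] = (5)(1) + (14)(-1) + (-7)(1) = -16
A^4[3,1] = (-2)(-2) + (-16)(1) + (7)(0) = -12
A^4[3,2] = (-2)(-1) + (-16)(2) + (7)(-2) = -44
A^4[3,3] = (-2)(1) + (-16)(-1) + (7)(1) = 21
A^4 = 
  [  9, -16,   4]
  [  4,  37, -16]
  [-12, -44,  21]

Therefore
A^4 = 
  [  9, -16,   4]
  [  4,  37, -16]
  [-12, -44,  21]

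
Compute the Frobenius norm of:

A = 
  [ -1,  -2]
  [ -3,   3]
||A||_F = 4.796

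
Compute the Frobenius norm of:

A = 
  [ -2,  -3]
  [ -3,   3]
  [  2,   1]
||A||_F = 6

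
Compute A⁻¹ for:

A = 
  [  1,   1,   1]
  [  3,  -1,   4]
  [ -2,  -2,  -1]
det(A) = (1)·((-1)(-1) - (4)(-2)) - (1)·((3)(-1) - (4)(-2)) + (1)·((3)(-2) - (-1)(-2))
  = (1)(9) - (1)(5) + (1)(-8)
  = -4
det(A) = -4 ≠ 0, so A is invertible.

Cofactors Cᵢⱼ = (-1)ⁱ⁺ʲ·Mᵢⱼ:
C = 
  [  9,  -5,  -8]
  [ -1,   1,   0]
  [  5,  -1,  -4]

adj(A) = Cᵀ:
adj(A) = 
  [  9,  -1,   5]
  [ -5,   1,  -1]
  [ -8,   0,  -4]

A⁻¹ = (-1/4) · adj(A):
A⁻¹ = 
  [-9/4,  1/4, -5/4]
  [ 5/4, -1/4,  1/4]
  [   2,    0,    1]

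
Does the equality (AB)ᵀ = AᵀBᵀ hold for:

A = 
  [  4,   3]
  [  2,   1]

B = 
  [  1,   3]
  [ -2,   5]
No

(AB)ᵀ = 
  [ -2,   0]
  [ 27,  11]

AᵀBᵀ = 
  [ 10,   2]
  [  6,  -1]

The two matrices differ, so (AB)ᵀ ≠ AᵀBᵀ in general. The correct identity is (AB)ᵀ = BᵀAᵀ.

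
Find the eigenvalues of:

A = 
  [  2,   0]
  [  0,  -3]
tr(A) = -1, det(A) = -6
Characteristic polynomial: λ² - tr(A)λ + det(A) = λ² + λ - 6
λ² + λ - 6 = (λ + 3)(λ - 2)

λ = 2, -3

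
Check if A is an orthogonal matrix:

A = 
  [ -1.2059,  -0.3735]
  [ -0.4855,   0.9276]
No

AᵀA = 
  [  1.6899,   0.0001]
  [  0.0001,   0.9999]
≠ I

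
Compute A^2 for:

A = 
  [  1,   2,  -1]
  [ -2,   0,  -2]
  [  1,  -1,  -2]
A² = A·A:
A²[1,1] = (1)(1) + (2)(-2) + (-1)(1) = -4
A²[1,2] = (1)(2) + (2)(0) + (-1)(-1) = 3
A²[1,3] = (1)(-1) + (2)(-2) + (-1)(-2) = -3
A²[2,1] = (-2)(1) + (0)(-2) + (-2)(1) = -4
A²[2,2] = (-2)(2) + (0)(0) + (-2)(-1) = -2
A²[2,3] = (-2)(-1) + (0)(-2) + (-2)(-2) = 6
A²[3,1] = (1)(1) + (-1)(-2) + (-2)(1) = 1
A²[3,2] = (1)(2) + (-1)(0) + (-2)(-1) = 4
A²[3,3] = (1)(-1) + (-1)(-2) + (-2)(-2) = 5
A² = 
  [ -4,   3,  -3]
  [ -4,  -2,   6]
  [  1,   4,   5]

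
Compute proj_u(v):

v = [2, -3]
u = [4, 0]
v·u = (2)(4) + (-3)(0) = 8
u·u = (4)² + (0)² = 16
proj_u(v) = (v·u / u·u) × u = (8/16) × u = (1/2) × u

proj_u(v) = [2, 0]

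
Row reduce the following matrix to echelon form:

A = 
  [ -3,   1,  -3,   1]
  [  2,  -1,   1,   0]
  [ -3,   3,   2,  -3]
Row operations:
R2 → R2 + (2/3)·R1
R3 → R3 - (1)·R1
R3 → R3 + (6)·R2

Resulting echelon form:
REF = 
  [  -3,    1,   -3,    1]
  [   0, -1/3,   -1,  2/3]
  [   0,    0,   -1,    0]

Rank = 3 (number of non-zero pivot rows).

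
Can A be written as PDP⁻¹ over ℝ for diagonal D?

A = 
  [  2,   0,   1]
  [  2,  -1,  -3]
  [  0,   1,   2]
No

Characteristic polynomial: det(λI - A) = λ³ - 3λ² + 3λ - 4
By the rational root theorem any rational root is an integer dividing 4; none of those is a root, so p(λ) has no rational roots and hence (being an irreducible cubic) no repeated roots.
Discriminant of the cubic: Δ = -243
Δ < 0 ⇒ one real eigenvalue and a complex-conjugate pair: λ ≈ 2.442, 0.2789 + 1.249i, 0.2789 - 1.249i
Has complex eigenvalues (not diagonalizable over ℝ).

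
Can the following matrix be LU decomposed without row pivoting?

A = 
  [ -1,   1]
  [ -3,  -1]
Yes.
A[1,1] = -1 ≠ 0, so Gaussian elimination proceeds without a row swap: multiplier ℓ₂₁ = (-3)/(-1) = 3, and U[2,2] = -1 - (3)(1) = -4.
L = 
  [  1,   0]
  [  3,   1]
U = 
  [ -1,   1]
  [  0,  -4]
Check row 2 of LU: [(3)(-1), (3)(1) + (-4)] = [-3, -1] = row 2 of A ✓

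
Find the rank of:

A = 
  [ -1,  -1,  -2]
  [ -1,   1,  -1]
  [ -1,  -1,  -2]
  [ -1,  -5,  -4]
rank(A) = 2

Row reduce:
R2 → R2 - (1)·R1
R3 → R3 - (1)·R1
R4 → R4 - (1)·R1
R4 → R4 + (2)·R2
REF = 
  [ -1,  -1,  -2]
  [  0,   2,   1]
  [  0,   0,   0]
  [  0,   0,   0]
Pivot columns: 1, 2 → 2 pivots.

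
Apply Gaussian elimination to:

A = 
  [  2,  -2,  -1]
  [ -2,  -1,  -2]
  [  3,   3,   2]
Row operations:
R2 → R2 + (1)·R1
R3 → R3 - (3/2)·R1
R3 → R3 + (2)·R2

Resulting echelon form:
REF = 
  [   2,   -2,   -1]
  [   0,   -3,   -3]
  [   0,    0, -5/2]

Rank = 3 (number of non-zero pivot rows).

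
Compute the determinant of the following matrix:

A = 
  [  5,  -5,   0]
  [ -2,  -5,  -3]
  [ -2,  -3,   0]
-75

Cofactor expansion along row 1:
det(A) = (5)·((-5)(0) - (-3)(-3)) - (-5)·((-2)(0) - (-3)(-2)) + (0)·((-2)(-3) - (-5)(-2))
  = (5)(-9) - (-5)(-6) + (0)(-4)
  = -75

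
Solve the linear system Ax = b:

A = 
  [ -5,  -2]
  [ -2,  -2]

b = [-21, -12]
x = [3, 3]

Row reduce the augmented matrix [A|b]:
R2 → R2 - (2/5)·R1
REF = 
  [   -5,    -2,   -21]
  [    0,  -6/5, -18/5]

Back-substitution:
x₂ = (-18/5) / (-6/5) = 3
x₁ = (-21 - (-2)(3)) / (-5) = 3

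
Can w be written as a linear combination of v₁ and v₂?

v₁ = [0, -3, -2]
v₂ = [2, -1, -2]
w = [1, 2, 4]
No

Form the augmented matrix and row-reduce:
[v₁|v₂|w] = 
  [  0,   2,   1]
  [ -3,  -1,   2]
  [ -2,  -2,   4]
Swap R1 ↔ R2
R3 → R3 - (2/3)·R1
R3 → R3 + (2/3)·R2
REF = 
  [  -3,   -1,    2]
  [   0,    2,    1]
  [   0,    0, 10/3]

Row 3 reads [0 0 | 10/3], i.e. 0 = 10/3, so the system is inconsistent and w ∉ span{v₁, v₂}.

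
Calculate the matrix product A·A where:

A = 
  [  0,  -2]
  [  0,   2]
A² = A·A:
A²[1,1] = (0)(0) + (-2)(0) = 0
A²[1,2] = (0)(-2) + (-2)(2) = -4
A²[2,1] = (0)(0) + (2)(0) = 0
A²[2,2] = (0)(-2) + (2)(2) = 4
A² = 
  [  0,  -4]
  [  0,   4]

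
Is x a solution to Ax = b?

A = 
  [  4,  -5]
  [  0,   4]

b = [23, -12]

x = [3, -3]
No

Ax = [27, -12] ≠ b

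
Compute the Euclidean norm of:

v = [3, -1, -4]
5.099

||v||₂ = √((3)² + (-1)² + (-4)²) = √26 = 5.099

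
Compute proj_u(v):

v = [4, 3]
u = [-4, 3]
proj_u(v) = [28/25, -21/25]

v·u = (4)(-4) + (3)(3) = -7
u·u = (-4)² + (3)² = 25
proj_u(v) = (v·u / u·u) × u = (-7/25) × u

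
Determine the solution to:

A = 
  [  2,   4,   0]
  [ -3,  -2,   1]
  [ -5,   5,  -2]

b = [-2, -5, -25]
Row reduce the augmented matrix [A|b]:
R2 → R2 + (3/2)·R1
R3 → R3 + (5/2)·R1
R3 → R3 - (15/4)·R2
REF = 
  [    2,     4,     0,    -2]
  [    0,     4,     1,    -8]
  [    0,     0, -23/4,     0]

Back-substitution:
x₃ = 0 / (-23/4) = 0
x₂ = (-8 - (1)(0)) / 4 = -2
x₁ = (-2 - (4)(-2) - (0)(0)) / 2 = 3

x = [3, -2, 0]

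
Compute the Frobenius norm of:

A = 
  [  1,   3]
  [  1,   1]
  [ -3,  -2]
||A||_F = 5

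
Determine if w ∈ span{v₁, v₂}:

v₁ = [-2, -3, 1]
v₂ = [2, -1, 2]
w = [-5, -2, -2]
No

Form the augmented matrix and row-reduce:
[v₁|v₂|w] = 
  [ -2,   2,  -5]
  [ -3,  -1,  -2]
  [  1,   2,  -2]
R2 → R2 - (3/2)·R1
R3 → R3 + (1/2)·R1
R3 → R3 + (3/4)·R2
REF = 
  [  -2,    2,   -5]
  [   0,   -4, 11/2]
  [   0,    0, -3/8]

Row 3 reads [0 0 | -3/8], i.e. 0 = -3/8, so the system is inconsistent and w ∉ span{v₁, v₂}.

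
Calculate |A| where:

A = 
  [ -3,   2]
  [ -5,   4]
For a 2×2 matrix, det = ad - bc = (-3)(4) - (2)(-5) = -2

det(A) = -2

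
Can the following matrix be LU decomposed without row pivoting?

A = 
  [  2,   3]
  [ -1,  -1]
Yes.
A[1,1] = 2 ≠ 0, so Gaussian elimination proceeds without a row swap: multiplier ℓ₂₁ = (-1)/(2) = -1/2, and U[2,2] = -1 - (-1/2)(3) = 1/2.
L = 
  [   1,    0]
  [-1/2,    1]
U = 
  [  2,   3]
  [  0, 1/2]
Check row 2 of LU: [(-1/2)(2), (-1/2)(3) + (1/2)] = [-1, -1] = row 2 of A ✓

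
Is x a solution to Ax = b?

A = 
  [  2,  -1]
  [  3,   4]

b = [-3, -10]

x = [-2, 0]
No

Ax = [-4, -6] ≠ b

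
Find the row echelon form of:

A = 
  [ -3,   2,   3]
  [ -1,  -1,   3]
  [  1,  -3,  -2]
Row operations:
R2 → R2 - (1/3)·R1
R3 → R3 + (1/3)·R1
R3 → R3 - (7/5)·R2

Resulting echelon form:
REF = 
  [   -3,     2,     3]
  [    0,  -5/3,     2]
  [    0,     0, -19/5]

Rank = 3 (number of non-zero pivot rows).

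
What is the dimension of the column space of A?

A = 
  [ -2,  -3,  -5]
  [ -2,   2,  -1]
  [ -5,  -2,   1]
Row reduce:
R2 → R2 - (1)·R1
R3 → R3 - (5/2)·R1
R3 → R3 - (11/10)·R2
REF = 
  [   -2,    -3,    -5]
  [    0,     5,     4]
  [    0,     0, 91/10]
Pivot columns: 1, 2, 3 → 3 pivots.
dim(Col(A)) = number of pivot columns = 3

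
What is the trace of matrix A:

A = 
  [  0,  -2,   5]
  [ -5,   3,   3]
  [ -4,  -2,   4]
7

tr(A) = 0 + 3 + 4 = 7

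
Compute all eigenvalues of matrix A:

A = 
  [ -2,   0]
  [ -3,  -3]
λ = -2, -3

tr(A) = -5, det(A) = 6
Characteristic polynomial: λ² - tr(A)λ + det(A) = λ² + 5λ + 6
λ² + 5λ + 6 = (λ + 3)(λ + 2)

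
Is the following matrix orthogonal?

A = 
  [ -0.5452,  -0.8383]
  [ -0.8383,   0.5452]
Yes

AᵀA = 
  [  1,   0]
  [  0,   1]
≈ I (equal to I up to the 4-dp rounding of the entries)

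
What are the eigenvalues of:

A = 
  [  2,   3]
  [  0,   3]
λ = 3, 2

tr(A) = 5, det(A) = 6
Characteristic polynomial: λ² - tr(A)λ + det(A) = λ² - 5λ + 6
λ² - 5λ + 6 = (λ - 2)(λ - 3)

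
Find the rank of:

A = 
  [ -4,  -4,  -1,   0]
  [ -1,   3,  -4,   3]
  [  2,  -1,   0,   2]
Row reduce:
R2 → R2 - (1/4)·R1
R3 → R3 + (1/2)·R1
R3 → R3 + (3/4)·R2
REF = 
  [    -4,     -4,     -1,      0]
  [     0,      4,  -15/4,      3]
  [     0,      0, -53/16,   17/4]
Pivot columns: 1, 2, 3 → 3 pivots.

rank(A) = 3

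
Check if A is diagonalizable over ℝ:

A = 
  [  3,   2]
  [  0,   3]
No

tr(A) = 6, det(A) = 9
Characteristic polynomial: λ² - tr(A)λ + det(A) = λ² - 6λ + 9
λ² - 6λ + 9 = (λ - 3)²
Eigenvalues: 3, 3
λ=3: alg. mult. = 2, geom. mult. = 2 - rank(A - (3)I) = 2 - 1 = 1
Sum of geometric multiplicities = 1 < n = 2, so there aren't enough independent eigenvectors.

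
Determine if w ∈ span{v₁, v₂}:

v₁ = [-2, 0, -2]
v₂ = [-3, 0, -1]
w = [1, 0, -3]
Yes

Form the augmented matrix and row-reduce:
[v₁|v₂|w] = 
  [ -2,  -3,   1]
  [  0,   0,   0]
  [ -2,  -1,  -3]
R3 → R3 - (1)·R1
Swap R2 ↔ R3
REF = 
  [ -2,  -3,   1]
  [  0,   2,  -4]
  [  0,   0,   0]

No row of the form [0 0 | nonzero], so the system is consistent. Back-substitution gives c₁ = 5/2, c₂ = -2: w = (5/2)·v₁ + (-2)·v₂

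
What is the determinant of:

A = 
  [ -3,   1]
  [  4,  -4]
For a 2×2 matrix, det = ad - bc = (-3)(-4) - (1)(4) = 8

det(A) = 8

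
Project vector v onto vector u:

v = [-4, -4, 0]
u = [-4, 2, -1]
v·u = (-4)(-4) + (-4)(2) + (0)(-1) = 8
u·u = (-4)² + (2)² + (-1)² = 21
proj_u(v) = (v·u / u·u) × u = (8/21) × u

proj_u(v) = [-32/21, 16/21, -8/21]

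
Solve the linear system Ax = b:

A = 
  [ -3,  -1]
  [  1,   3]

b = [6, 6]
Row reduce the augmented matrix [A|b]:
R2 → R2 + (1/3)·R1
REF = 
  [ -3,  -1,   6]
  [  0, 8/3,   8]

Back-substitution:
x₂ = 8 / (8/3) = 3
x₁ = (6 - (-1)(3)) / (-3) = -3

x = [-3, 3]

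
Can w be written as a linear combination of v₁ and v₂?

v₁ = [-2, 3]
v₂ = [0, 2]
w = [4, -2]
Yes

Form the augmented matrix and row-reduce:
[v₁|v₂|w] = 
  [ -2,   0,   4]
  [  3,   2,  -2]
R2 → R2 + (3/2)·R1
REF = 
  [ -2,   0,   4]
  [  0,   2,   4]

No row of the form [0 0 | nonzero], so the system is consistent. Back-substitution gives c₁ = -2, c₂ = 2: w = (-2)·v₁ + (2)·v₂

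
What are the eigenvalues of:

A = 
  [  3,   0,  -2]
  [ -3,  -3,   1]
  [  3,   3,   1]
λ = -3, 2 + i√2, 2 - i√2  (≈ -3, 2 + 1.414i, 2 - 1.414i)

Characteristic polynomial: det(λI - A) = λ³ - λ² - 6λ + 18
Testing integer divisors of the constant term: p(-3) = 0, so (λ + 3) is a factor:
p(λ) = (λ + 3)(λ² - 4λ + 6)
λ² - 4λ + 6 = 0  ⇒  λ = (4 ± √((-4)² - 4·(6)))/2 = (4 ± √(-8))/2
  = 2 + i√2,  2 - i√2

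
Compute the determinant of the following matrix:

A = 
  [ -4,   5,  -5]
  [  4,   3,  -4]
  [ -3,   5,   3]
-261

Cofactor expansion along row 1:
det(A) = (-4)·((3)(3) - (-4)(5)) - (5)·((4)(3) - (-4)(-3)) + (-5)·((4)(5) - (3)(-3))
  = (-4)(29) - (5)(0) + (-5)(29)
  = -261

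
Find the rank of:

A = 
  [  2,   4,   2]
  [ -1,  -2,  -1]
rank(A) = 1

Row reduce:
R2 → R2 + (1/2)·R1
REF = 
  [  2,   4,   2]
  [  0,   0,   0]
Pivot columns: 1 → 1 pivot.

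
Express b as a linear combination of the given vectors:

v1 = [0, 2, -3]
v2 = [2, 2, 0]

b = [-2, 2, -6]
c1 = 2, c2 = -1

b = 2·v1 + -1·v2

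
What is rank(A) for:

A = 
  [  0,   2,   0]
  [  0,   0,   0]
Row reduce:
(no row operations needed)
REF = 
  [  0,   2,   0]
  [  0,   0,   0]
Pivot columns: 2 → 1 pivot.

rank(A) = 1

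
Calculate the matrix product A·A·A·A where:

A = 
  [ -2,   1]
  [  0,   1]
A² = A·A:
A²[1,1] = (-2)(-2) + (1)(0) = 4
A²[1,2] = (-2)(1) + (1)(1) = -1
A²[2,1] = (0)(-2) + (1)(0) = 0
A²[2,2] = (0)(1) + (1)(1) = 1
A² = 
  [  4,  -1]
  [  0,   1]

A^3 = A^2·A:
A^3[1,1] = (4)(-2) + (-1)(0) = -8
A^3[1,2] = (4)(1) + (-1)(1) = 3
A^3[2,1] = (0)(-2) + (1)(0) = 0
A^3[2,2] = (0)(1) + (1)(1) = 1
A^3 = 
  [ -8,   3]
  [  0,   1]

A^4 = A^3·A:
A^4[1,1] = (-8)(-2) + (3)(0) = 16
A^4[1,2] = (-8)(1) + (3)(1) = -5
A^4[2,1] = (0)(-2) + (1)(0) = 0
A^4[2,2] = (0)(1) + (1)(1) = 1
A^4 = 
  [ 16,  -5]
  [  0,   1]

Therefore
A^4 = 
  [ 16,  -5]
  [  0,   1]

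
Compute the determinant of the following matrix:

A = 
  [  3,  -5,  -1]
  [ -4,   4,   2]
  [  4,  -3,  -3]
6

Cofactor expansion along row 1:
det(A) = (3)·((4)(-3) - (2)(-3)) - (-5)·((-4)(-3) - (2)(4)) + (-1)·((-4)(-3) - (4)(4))
  = (3)(-6) - (-5)(4) + (-1)(-4)
  = 6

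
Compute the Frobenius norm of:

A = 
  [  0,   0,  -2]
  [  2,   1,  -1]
||A||_F = 3.162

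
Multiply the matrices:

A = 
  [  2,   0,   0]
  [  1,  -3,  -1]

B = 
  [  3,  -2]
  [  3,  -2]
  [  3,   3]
A is 2×3 and B is 3×2, so AB is 2×2. Each entry is (row of A)·(column of B):
AB[1,1] = (2)(3) + (0)(3) + (0)(3) = 6
AB[1,2] = (2)(-2) + (0)(-2) + (0)(3) = -4
AB[2,1] = (1)(3) + (-3)(3) + (-1)(3) = -9
AB[2,2] = (1)(-2) + (-3)(-2) + (-1)(3) = 1

AB = 
  [  6,  -4]
  [ -9,   1]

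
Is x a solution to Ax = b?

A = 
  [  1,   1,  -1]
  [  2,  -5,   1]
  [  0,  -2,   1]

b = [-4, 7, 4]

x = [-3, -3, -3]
No

Ax = [-3, 6, 3] ≠ b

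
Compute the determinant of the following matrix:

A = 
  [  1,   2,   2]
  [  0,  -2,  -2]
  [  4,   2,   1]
2

Cofactor expansion along row 1:
det(A) = (1)·((-2)(1) - (-2)(2)) - (2)·((0)(1) - (-2)(4)) + (2)·((0)(2) - (-2)(4))
  = (1)(2) - (2)(8) + (2)(8)
  = 2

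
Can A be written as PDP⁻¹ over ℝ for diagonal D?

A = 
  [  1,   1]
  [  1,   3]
Yes

tr(A) = 4, det(A) = 2
Characteristic polynomial: λ² - tr(A)λ + det(A) = λ² - 4λ + 2
λ² - 4λ + 2 = 0  ⇒  λ = (4 ± √((-4)² - 4·(2)))/2 = (4 ± √(8))/2
  = 2 + √2,  2 - √2
Eigenvalues: 2 + √2, 2 - √2  (≈ 3.414, 0.5858)
The two irrational eigenvalues are distinct (simple), so each has alg. mult. = geom. mult. = 1.
Sum of geometric multiplicities equals n, so A has n independent eigenvectors.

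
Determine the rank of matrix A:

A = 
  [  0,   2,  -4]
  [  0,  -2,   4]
Row reduce:
R2 → R2 + (1)·R1
REF = 
  [  0,   2,  -4]
  [  0,   0,   0]
Pivot columns: 2 → 1 pivot.

rank(A) = 1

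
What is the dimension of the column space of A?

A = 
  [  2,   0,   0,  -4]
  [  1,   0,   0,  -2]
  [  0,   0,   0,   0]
Row reduce:
R2 → R2 - (1/2)·R1
REF = 
  [  2,   0,   0,  -4]
  [  0,   0,   0,   0]
  [  0,   0,   0,   0]
Pivot columns: 1 → 1 pivot.
dim(Col(A)) = number of pivot columns = 1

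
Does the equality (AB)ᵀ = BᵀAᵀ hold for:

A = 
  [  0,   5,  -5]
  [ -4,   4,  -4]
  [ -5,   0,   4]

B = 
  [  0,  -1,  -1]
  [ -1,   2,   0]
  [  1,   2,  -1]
Yes

(AB)ᵀ = 
  [-10,  -8,   4]
  [  0,   4,  13]
  [  5,   8,   1]

BᵀAᵀ = 
  [-10,  -8,   4]
  [  0,   4,  13]
  [  5,   8,   1]

Both sides are equal — this is the standard identity (AB)ᵀ = BᵀAᵀ, which holds for all A, B.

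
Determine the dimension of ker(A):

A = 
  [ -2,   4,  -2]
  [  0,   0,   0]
nullity(A) = 2

Row reduce:
(no row operations needed)
REF = 
  [ -2,   4,  -2]
  [  0,   0,   0]
Pivot columns: 1 → 1 pivot.
rank(A) = 1, so nullity(A) = 3 - 1 = 2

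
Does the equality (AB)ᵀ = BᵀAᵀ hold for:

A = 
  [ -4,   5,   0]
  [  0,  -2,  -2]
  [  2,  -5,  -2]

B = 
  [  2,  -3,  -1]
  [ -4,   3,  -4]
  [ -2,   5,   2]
Yes

(AB)ᵀ = 
  [-28,  12,  28]
  [ 27, -16, -31]
  [-16,   4,  14]

BᵀAᵀ = 
  [-28,  12,  28]
  [ 27, -16, -31]
  [-16,   4,  14]

Both sides are equal — this is the standard identity (AB)ᵀ = BᵀAᵀ, which holds for all A, B.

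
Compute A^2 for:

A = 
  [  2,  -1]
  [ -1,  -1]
A² = A·A:
A²[1,1] = (2)(2) + (-1)(-1) = 5
A²[1,2] = (2)(-1) + (-1)(-1) = -1
A²[2,1] = (-1)(2) + (-1)(-1) = -1
A²[2,2] = (-1)(-1) + (-1)(-1) = 2
A² = 
  [  5,  -1]
  [ -1,   2]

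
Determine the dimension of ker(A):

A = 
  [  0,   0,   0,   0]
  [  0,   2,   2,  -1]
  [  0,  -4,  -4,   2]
nullity(A) = 3

Row reduce:
Swap R1 ↔ R2
R3 → R3 + (2)·R1
REF = 
  [  0,   2,   2,  -1]
  [  0,   0,   0,   0]
  [  0,   0,   0,   0]
Pivot columns: 2 → 1 pivot.
rank(A) = 1, so nullity(A) = 4 - 1 = 3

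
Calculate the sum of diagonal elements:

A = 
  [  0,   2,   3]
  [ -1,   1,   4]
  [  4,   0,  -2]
-1

tr(A) = 0 + 1 + -2 = -1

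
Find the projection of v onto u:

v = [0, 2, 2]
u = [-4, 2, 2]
proj_u(v) = [-4/3, 2/3, 2/3]

v·u = (0)(-4) + (2)(2) + (2)(2) = 8
u·u = (-4)² + (2)² + (2)² = 24
proj_u(v) = (v·u / u·u) × u = (8/24) × u = (1/3) × u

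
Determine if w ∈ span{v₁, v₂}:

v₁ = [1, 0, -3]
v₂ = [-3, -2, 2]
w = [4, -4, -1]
No

Form the augmented matrix and row-reduce:
[v₁|v₂|w] = 
  [  1,  -3,   4]
  [  0,  -2,  -4]
  [ -3,   2,  -1]
R3 → R3 + (3)·R1
R3 → R3 - (7/2)·R2
REF = 
  [  1,  -3,   4]
  [  0,  -2,  -4]
  [  0,   0,  25]

Row 3 reads [0 0 | 25], i.e. 0 = 25, so the system is inconsistent and w ∉ span{v₁, v₂}.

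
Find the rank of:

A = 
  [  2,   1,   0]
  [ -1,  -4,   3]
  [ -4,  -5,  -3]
Row reduce:
R2 → R2 + (1/2)·R1
R3 → R3 + (2)·R1
R3 → R3 - (6/7)·R2
REF = 
  [    2,     1,     0]
  [    0,  -7/2,     3]
  [    0,     0, -39/7]
Pivot columns: 1, 2, 3 → 3 pivots.

rank(A) = 3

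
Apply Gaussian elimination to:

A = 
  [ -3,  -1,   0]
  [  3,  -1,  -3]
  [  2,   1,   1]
Row operations:
R2 → R2 + (1)·R1
R3 → R3 + (2/3)·R1
R3 → R3 + (1/6)·R2

Resulting echelon form:
REF = 
  [ -3,  -1,   0]
  [  0,  -2,  -3]
  [  0,   0, 1/2]

Rank = 3 (number of non-zero pivot rows).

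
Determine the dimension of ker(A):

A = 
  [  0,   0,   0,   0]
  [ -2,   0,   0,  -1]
nullity(A) = 3

Row reduce:
Swap R1 ↔ R2
REF = 
  [ -2,   0,   0,  -1]
  [  0,   0,   0,   0]
Pivot columns: 1 → 1 pivot.
rank(A) = 1, so nullity(A) = 4 - 1 = 3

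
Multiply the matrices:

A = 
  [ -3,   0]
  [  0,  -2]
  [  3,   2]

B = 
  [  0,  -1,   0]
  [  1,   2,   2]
AB = 
  [  0,   3,   0]
  [ -2,  -4,  -4]
  [  2,   1,   4]

A is 3×2 and B is 2×3, so AB is 3×3. Each entry is (row of A)·(column of B):
AB[1,1] = (-3)(0) + (0)(1) = 0
AB[1,2] = (-3)(-1) + (0)(2) = 3
AB[1,3] = (-3)(0) + (0)(2) = 0
AB[2,1] = (0)(0) + (-2)(1) = -2
AB[2,2] = (0)(-1) + (-2)(2) = -4
AB[2,3] = (0)(0) + (-2)(2) = -4
AB[3,1] = (3)(0) + (2)(1) = 2
AB[3,2] = (3)(-1) + (2)(2) = 1
AB[3,3] = (3)(0) + (2)(2) = 4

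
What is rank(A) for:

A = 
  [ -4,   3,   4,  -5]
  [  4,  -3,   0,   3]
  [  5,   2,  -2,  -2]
Row reduce:
R2 → R2 + (1)·R1
R3 → R3 + (5/4)·R1
Swap R2 ↔ R3
REF = 
  [   -4,     3,     4,    -5]
  [    0,  23/4,     3, -33/4]
  [    0,     0,     4,    -2]
Pivot columns: 1, 2, 3 → 3 pivots.

rank(A) = 3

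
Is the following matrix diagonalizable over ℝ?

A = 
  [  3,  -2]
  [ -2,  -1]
Yes

tr(A) = 2, det(A) = -7
Characteristic polynomial: λ² - tr(A)λ + det(A) = λ² - 2λ - 7
λ² - 2λ - 7 = 0  ⇒  λ = (2 ± √((-2)² - 4·(-7)))/2 = (2 ± √(32))/2
  = 1 + 2√2,  1 - 2√2
Eigenvalues: 1 + 2√2, 1 - 2√2  (≈ 3.828, -1.828)
The two irrational eigenvalues are distinct (simple), so each has alg. mult. = geom. mult. = 1.
Sum of geometric multiplicities equals n, so A has n independent eigenvectors.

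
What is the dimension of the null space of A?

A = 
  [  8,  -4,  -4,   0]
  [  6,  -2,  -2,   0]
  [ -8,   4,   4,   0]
nullity(A) = 2

Row reduce:
R2 → R2 - (3/4)·R1
R3 → R3 + (1)·R1
REF = 
  [  8,  -4,  -4,   0]
  [  0,   1,   1,   0]
  [  0,   0,   0,   0]
Pivot columns: 1, 2 → 2 pivots.
rank(A) = 2, so nullity(A) = 4 - 2 = 2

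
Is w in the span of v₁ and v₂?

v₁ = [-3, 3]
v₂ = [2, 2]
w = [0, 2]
Yes

Form the augmented matrix and row-reduce:
[v₁|v₂|w] = 
  [ -3,   2,   0]
  [  3,   2,   2]
R2 → R2 + (1)·R1
REF = 
  [ -3,   2,   0]
  [  0,   4,   2]

No row of the form [0 0 | nonzero], so the system is consistent. Back-substitution gives c₁ = 1/3, c₂ = 1/2: w = (1/3)·v₁ + (1/2)·v₂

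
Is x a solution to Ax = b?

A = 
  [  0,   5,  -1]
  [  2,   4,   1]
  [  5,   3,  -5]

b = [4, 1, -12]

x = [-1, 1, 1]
No

Ax = [4, 3, -7] ≠ b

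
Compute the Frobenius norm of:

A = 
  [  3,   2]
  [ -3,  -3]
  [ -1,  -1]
||A||_F = 5.745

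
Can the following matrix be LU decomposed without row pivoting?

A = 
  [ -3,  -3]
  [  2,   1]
Yes.
A[1,1] = -3 ≠ 0, so Gaussian elimination proceeds without a row swap: multiplier ℓ₂₁ = (2)/(-3) = -2/3, and U[2,2] = 1 - (-2/3)(-3) = -1.
L = 
  [   1,    0]
  [-2/3,    1]
U = 
  [ -3,  -3]
  [  0,  -1]
Check row 2 of LU: [(-2/3)(-3), (-2/3)(-3) + (-1)] = [2, 1] = row 2 of A ✓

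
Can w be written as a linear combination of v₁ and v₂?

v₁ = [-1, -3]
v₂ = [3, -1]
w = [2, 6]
Yes

Form the augmented matrix and row-reduce:
[v₁|v₂|w] = 
  [ -1,   3,   2]
  [ -3,  -1,   6]
R2 → R2 - (3)·R1
REF = 
  [ -1,   3,   2]
  [  0, -10,   0]

No row of the form [0 0 | nonzero], so the system is consistent. Back-substitution gives c₁ = -2, c₂ = 0: w = (-2)·v₁ + (0)·v₂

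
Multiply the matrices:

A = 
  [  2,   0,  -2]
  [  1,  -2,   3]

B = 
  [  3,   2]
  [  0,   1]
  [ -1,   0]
AB = 
  [  8,   4]
  [  0,   0]

A is 2×3 and B is 3×2, so AB is 2×2. Each entry is (row of A)·(column of B):
AB[1,1] = (2)(3) + (0)(0) + (-2)(-1) = 8
AB[1,2] = (2)(2) + (0)(1) + (-2)(0) = 4
AB[2,1] = (1)(3) + (-2)(0) + (3)(-1) = 0
AB[2,2] = (1)(2) + (-2)(1) + (3)(0) = 0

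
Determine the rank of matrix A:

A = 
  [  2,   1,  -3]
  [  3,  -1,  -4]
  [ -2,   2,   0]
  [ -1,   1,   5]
Row reduce:
R2 → R2 - (3/2)·R1
R3 → R3 + (1)·R1
R4 → R4 + (1/2)·R1
R3 → R3 + (6/5)·R2
R4 → R4 + (3/5)·R2
R4 → R4 + (19/12)·R3
REF = 
  [    2,     1,    -3]
  [    0,  -5/2,   1/2]
  [    0,     0, -12/5]
  [    0,     0,     0]
Pivot columns: 1, 2, 3 → 3 pivots.

rank(A) = 3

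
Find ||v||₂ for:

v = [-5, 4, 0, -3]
7.071

||v||₂ = √((-5)² + (4)² + (0)² + (-3)²) = √50 = 7.071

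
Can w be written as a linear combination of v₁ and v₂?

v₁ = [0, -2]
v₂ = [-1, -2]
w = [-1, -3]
Yes

Form the augmented matrix and row-reduce:
[v₁|v₂|w] = 
  [  0,  -1,  -1]
  [ -2,  -2,  -3]
Swap R1 ↔ R2
REF = 
  [ -2,  -2,  -3]
  [  0,  -1,  -1]

No row of the form [0 0 | nonzero], so the system is consistent. Back-substitution gives c₁ = 1/2, c₂ = 1: w = (1/2)·v₁ + (1)·v₂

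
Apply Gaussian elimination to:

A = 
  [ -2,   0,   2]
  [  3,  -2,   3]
Row operations:
R2 → R2 + (3/2)·R1

Resulting echelon form:
REF = 
  [ -2,   0,   2]
  [  0,  -2,   6]

Rank = 2 (number of non-zero pivot rows).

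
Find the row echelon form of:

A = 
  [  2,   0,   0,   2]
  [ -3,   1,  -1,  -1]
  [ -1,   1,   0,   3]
Row operations:
R2 → R2 + (3/2)·R1
R3 → R3 + (1/2)·R1
R3 → R3 - (1)·R2

Resulting echelon form:
REF = 
  [  2,   0,   0,   2]
  [  0,   1,  -1,   2]
  [  0,   0,   1,   2]

Rank = 3 (number of non-zero pivot rows).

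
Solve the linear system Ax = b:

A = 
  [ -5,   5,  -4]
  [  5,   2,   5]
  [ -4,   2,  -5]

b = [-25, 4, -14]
Row reduce the augmented matrix [A|b]:
R2 → R2 + (1)·R1
R3 → R3 - (4/5)·R1
R3 → R3 + (2/7)·R2
REF = 
  [    -5,      5,     -4,    -25]
  [     0,      7,      1,    -21]
  [     0,      0, -53/35,      0]

Back-substitution:
x₃ = 0 / (-53/35) = 0
x₂ = (-21 - (1)(0)) / 7 = -3
x₁ = (-25 - (5)(-3) - (-4)(0)) / (-5) = 2

x = [2, -3, 0]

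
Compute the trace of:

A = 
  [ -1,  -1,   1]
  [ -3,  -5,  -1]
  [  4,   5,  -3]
-9

tr(A) = -1 + -5 + -3 = -9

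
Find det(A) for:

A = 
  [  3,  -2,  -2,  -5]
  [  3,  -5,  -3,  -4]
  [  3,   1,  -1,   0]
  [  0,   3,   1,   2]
Cofactor expansion along row 1: det(A) = a₁₁M₁₁ - a₁₂M₁₂ + a₁₃M₁₃ - a₁₄M₁₄

M₁₁ = det[[-5, -3, -4]; [1, -1, 0]; [3, 1, 2]]
  = (-5)·((-1)(2) - (0)(1)) - (-3)·((1)(2) - (0)(3)) + (-4)·((1)(1) - (-1)(3))
  = (-5)(-2) - (-3)(2) + (-4)(4)
  = 0
M₁₂ = det[[3, -3, -4]; [3, -1, 0]; [0, 1, 2]]
  = (3)·((-1)(2) - (0)(1)) - (-3)·((3)(2) - (0)(0)) + (-4)·((3)(1) - (-1)(0))
  = (3)(-2) - (-3)(6) + (-4)(3)
  = 0
M₁₃ = det[[3, -5, -4]; [3, 1, 0]; [0, 3, 2]]
  = (3)·((1)(2) - (0)(3)) - (-5)·((3)(2) - (0)(0)) + (-4)·((3)(3) - (1)(0))
  = (3)(2) - (-5)(6) + (-4)(9)
  = 0
M₁₄ = det[[3, -5, -3]; [3, 1, -1]; [0, 3, 1]]
  = (3)·((1)(1) - (-1)(3)) - (-5)·((3)(1) - (-1)(0)) + (-3)·((3)(3) - (1)(0))
  = (3)(4) - (-5)(3) + (-3)(9)
  = 0

det(A) = (3)(0) - (-2)(0) + (-2)(0) - (-5)(0) = 0

det(A) = 0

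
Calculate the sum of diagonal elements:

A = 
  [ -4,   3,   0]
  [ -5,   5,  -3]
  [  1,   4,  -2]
-1

tr(A) = -4 + 5 + -2 = -1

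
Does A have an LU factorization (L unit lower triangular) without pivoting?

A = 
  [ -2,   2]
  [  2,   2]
Yes.
A[1,1] = -2 ≠ 0, so Gaussian elimination proceeds without a row swap: multiplier ℓ₂₁ = (2)/(-2) = -1, and U[2,2] = 2 - (-1)(2) = 4.
L = 
  [  1,   0]
  [ -1,   1]
U = 
  [ -2,   2]
  [  0,   4]
Check row 2 of LU: [(-1)(-2), (-1)(2) + 4] = [2, 2] = row 2 of A ✓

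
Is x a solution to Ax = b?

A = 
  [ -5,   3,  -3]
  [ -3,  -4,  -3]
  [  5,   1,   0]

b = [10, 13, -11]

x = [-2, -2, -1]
No

Ax = [7, 17, -12] ≠ b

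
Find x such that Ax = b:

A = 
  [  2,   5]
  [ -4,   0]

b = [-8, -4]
Row reduce the augmented matrix [A|b]:
R2 → R2 + (2)·R1
REF = 
  [  2,   5,  -8]
  [  0,  10, -20]

Back-substitution:
x₂ = (-20) / 10 = -2
x₁ = (-8 - (5)(-2)) / 2 = 1

x = [1, -2]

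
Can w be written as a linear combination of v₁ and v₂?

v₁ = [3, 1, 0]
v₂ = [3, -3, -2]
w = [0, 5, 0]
No

Form the augmented matrix and row-reduce:
[v₁|v₂|w] = 
  [  3,   3,   0]
  [  1,  -3,   5]
  [  0,  -2,   0]
R2 → R2 - (1/3)·R1
R3 → R3 - (1/2)·R2
REF = 
  [   3,    3,    0]
  [   0,   -4,    5]
  [   0,    0, -5/2]

Row 3 reads [0 0 | -5/2], i.e. 0 = -5/2, so the system is inconsistent and w ∉ span{v₁, v₂}.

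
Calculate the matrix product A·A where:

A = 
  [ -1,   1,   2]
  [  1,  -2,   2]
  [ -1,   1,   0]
A² = A·A:
A²[1,1] = (-1)(-1) + (1)(1) + (2)(-1) = 0
A²[1,2] = (-1)(1) + (1)(-2) + (2)(1) = -1
A²[1,3] = (-1)(2) + (1)(2) + (2)(0) = 0
A²[2,1] = (1)(-1) + (-2)(1) + (2)(-1) = -5
A²[2,2] = (1)(1) + (-2)(-2) + (2)(1) = 7
A²[2,3] = (1)(2) + (-2)(2) + (2)(0) = -2
A²[3,1] = (-1)(-1) + (1)(1) + (0)(-1) = 2
A²[3,2] = (-1)(1) + (1)(-2) + (0)(1) = -3
A²[3,3] = (-1)(2) + (1)(2) + (0)(0) = 0
A² = 
  [  0,  -1,   0]
  [ -5,   7,  -2]
  [  2,  -3,   0]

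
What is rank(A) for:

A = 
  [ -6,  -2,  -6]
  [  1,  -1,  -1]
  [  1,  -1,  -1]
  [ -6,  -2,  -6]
Row reduce:
R2 → R2 + (1/6)·R1
R3 → R3 + (1/6)·R1
R4 → R4 - (1)·R1
R3 → R3 - (1)·R2
REF = 
  [  -6,   -2,   -6]
  [   0, -4/3,   -2]
  [   0,    0,    0]
  [   0,    0,    0]
Pivot columns: 1, 2 → 2 pivots.

rank(A) = 2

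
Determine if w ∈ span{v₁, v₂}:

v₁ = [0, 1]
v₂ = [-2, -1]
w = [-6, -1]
Yes

Form the augmented matrix and row-reduce:
[v₁|v₂|w] = 
  [  0,  -2,  -6]
  [  1,  -1,  -1]
Swap R1 ↔ R2
REF = 
  [  1,  -1,  -1]
  [  0,  -2,  -6]

No row of the form [0 0 | nonzero], so the system is consistent. Back-substitution gives c₁ = 2, c₂ = 3: w = (2)·v₁ + (3)·v₂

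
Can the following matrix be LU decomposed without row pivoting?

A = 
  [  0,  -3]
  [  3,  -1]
No.
A[1,1] = 0 but A[2,1] = 3 ≠ 0. Any LU with L unit lower triangular has (LU)[1,1] = U[1,1] and (LU)[2,1] = L[2,1]·U[1,1]; matching A forces U[1,1] = 0, which then forces (LU)[2,1] = 0 ≠ 3. A row swap (pivoting) is required.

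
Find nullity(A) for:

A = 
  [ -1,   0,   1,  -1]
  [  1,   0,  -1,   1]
nullity(A) = 3

Row reduce:
R2 → R2 + (1)·R1
REF = 
  [ -1,   0,   1,  -1]
  [  0,   0,   0,   0]
Pivot columns: 1 → 1 pivot.
rank(A) = 1, so nullity(A) = 4 - 1 = 3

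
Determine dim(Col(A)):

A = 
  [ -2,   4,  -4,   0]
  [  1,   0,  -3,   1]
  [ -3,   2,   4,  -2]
dim(Col(A)) = 2

Row reduce:
R2 → R2 + (1/2)·R1
R3 → R3 - (3/2)·R1
R3 → R3 + (2)·R2
REF = 
  [ -2,   4,  -4,   0]
  [  0,   2,  -5,   1]
  [  0,   0,   0,   0]
Pivot columns: 1, 2 → 2 pivots.
dim(Col(A)) = number of pivot columns = 2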